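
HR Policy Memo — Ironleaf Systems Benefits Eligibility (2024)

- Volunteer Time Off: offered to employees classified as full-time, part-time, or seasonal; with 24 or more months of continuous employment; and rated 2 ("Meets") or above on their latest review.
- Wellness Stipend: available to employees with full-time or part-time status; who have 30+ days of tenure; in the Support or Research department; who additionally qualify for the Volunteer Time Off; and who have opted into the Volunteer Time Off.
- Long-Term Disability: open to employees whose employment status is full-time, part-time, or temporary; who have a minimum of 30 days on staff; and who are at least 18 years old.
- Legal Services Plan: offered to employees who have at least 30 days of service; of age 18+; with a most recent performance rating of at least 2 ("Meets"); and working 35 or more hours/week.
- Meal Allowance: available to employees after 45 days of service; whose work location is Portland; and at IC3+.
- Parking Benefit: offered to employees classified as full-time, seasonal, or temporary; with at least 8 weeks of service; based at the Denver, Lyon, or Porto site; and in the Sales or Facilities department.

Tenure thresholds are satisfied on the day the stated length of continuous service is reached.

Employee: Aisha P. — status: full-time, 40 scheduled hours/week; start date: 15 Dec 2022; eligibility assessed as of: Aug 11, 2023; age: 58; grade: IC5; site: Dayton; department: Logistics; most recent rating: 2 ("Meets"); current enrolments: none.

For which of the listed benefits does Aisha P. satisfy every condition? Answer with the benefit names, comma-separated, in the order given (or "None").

Long-Term Disability, Legal Services Plan

Service from 15 Dec 2022 to Aug 11, 2023: 239 days.
Volunteer Time Off — status full-time ✓; service 239 days < 24 months (≈720 days) ✗ → not eligible.
Wellness Stipend — status full-time ✓; service 239 days ≥ 30 days ✓; dept Logistics ✗ → not eligible.
Long-Term Disability — status full-time ✓; service 239 days ≥ 30 days ✓; age 58 ≥ 18 ✓ → eligible.
Legal Services Plan — service 239 days ≥ 30 days ✓; age 58 ≥ 18 ✓; rating 2 ≥ 2 ✓; 40 hrs/wk ≥ 35 ✓ → eligible.
Meal Allowance — service 239 days ≥ 45 days ✓; site Dayton ✗ (not Portland) → not eligible.
Parking Benefit — status full-time ✓; service 239 days ≥ 8 weeks (≈56 days) ✓; site Dayton ✗ (not Denver, Lyon, or Porto) → not eligible.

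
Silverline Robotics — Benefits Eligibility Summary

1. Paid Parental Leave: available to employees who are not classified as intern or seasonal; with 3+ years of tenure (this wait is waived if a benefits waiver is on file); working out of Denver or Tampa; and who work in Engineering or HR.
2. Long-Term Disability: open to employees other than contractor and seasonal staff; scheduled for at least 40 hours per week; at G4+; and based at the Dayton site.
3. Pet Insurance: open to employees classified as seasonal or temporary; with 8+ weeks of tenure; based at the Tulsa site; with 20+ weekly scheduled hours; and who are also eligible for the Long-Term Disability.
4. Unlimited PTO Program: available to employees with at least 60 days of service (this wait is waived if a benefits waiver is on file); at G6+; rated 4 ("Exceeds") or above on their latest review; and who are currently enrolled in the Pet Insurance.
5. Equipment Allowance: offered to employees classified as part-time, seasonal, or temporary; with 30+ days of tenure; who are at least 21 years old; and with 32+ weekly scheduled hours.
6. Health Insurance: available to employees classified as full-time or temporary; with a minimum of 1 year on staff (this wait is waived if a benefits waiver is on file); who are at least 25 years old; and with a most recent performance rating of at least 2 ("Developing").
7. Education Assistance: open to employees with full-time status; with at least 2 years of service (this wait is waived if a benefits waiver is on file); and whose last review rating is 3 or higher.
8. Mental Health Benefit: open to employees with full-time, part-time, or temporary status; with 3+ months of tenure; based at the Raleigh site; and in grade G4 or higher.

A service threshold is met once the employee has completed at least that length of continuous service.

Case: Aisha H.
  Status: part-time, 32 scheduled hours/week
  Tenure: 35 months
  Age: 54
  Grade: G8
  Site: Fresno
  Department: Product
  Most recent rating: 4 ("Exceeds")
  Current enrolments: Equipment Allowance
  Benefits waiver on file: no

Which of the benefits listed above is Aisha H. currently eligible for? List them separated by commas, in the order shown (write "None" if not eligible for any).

Paid Parental Leave — status part-time ✓ (not excluded); no waiver, service 35 months < 3 years (≈1095 days) ✗ → not eligible.
Long-Term Disability — status part-time ✓ (not excluded); 32 hrs/wk < 40 ✗ → not eligible.
Pet Insurance — status part-time ✗ (requires seasonal or temporary) → not eligible.
Unlimited PTO Program — no waiver, service 35 months ≥ 60 days ✓; grade G8 ≥ G6 ✓; rating 4 ≥ 4 ✓; not enrolled in Pet Insurance ✗ → not eligible.
Equipment Allowance — status part-time ✓; service 35 months ≥ 30 days ✓; age 54 ≥ 21 ✓; 32 hrs/wk ≥ 32 ✓ → eligible.
Health Insurance — status part-time ✗ (requires full-time or temporary) → not eligible.
Education Assistance — status part-time ✗ (requires full-time) → not eligible.
Mental Health Benefit — status part-time ✓; service 35 months ≥ 3 months ✓; site Fresno ✗ (not Raleigh) → not eligible.

Equipment Allowance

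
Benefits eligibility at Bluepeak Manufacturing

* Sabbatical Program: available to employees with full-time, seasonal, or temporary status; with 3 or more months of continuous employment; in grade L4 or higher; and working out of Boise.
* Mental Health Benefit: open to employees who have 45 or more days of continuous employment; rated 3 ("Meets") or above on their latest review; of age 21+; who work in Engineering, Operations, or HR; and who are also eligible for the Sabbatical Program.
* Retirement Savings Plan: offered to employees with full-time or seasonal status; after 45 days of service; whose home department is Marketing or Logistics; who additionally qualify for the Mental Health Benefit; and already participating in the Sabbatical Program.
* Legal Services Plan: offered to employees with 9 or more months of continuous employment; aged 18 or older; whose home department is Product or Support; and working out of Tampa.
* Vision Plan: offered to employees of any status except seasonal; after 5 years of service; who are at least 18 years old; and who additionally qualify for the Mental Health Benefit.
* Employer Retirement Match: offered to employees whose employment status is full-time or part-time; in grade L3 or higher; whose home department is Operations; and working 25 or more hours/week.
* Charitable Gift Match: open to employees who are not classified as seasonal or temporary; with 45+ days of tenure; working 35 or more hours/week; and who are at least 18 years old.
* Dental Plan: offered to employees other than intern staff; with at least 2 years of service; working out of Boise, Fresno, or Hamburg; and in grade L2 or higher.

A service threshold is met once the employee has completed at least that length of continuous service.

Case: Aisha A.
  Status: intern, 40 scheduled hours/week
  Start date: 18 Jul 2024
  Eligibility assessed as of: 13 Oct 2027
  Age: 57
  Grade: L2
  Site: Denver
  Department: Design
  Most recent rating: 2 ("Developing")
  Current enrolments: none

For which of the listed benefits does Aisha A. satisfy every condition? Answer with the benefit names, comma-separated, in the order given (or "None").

Charitable Gift Match

Service from 18 Jul 2024 to 13 Oct 2027: 1182 days.
Sabbatical Program — status intern ✗ (requires full-time, seasonal, or temporary) → not eligible.
Mental Health Benefit — service 1182 days ≥ 45 days ✓; rating 2 < 3 ✗ → not eligible.
Retirement Savings Plan — status intern ✗ (requires full-time or seasonal) → not eligible.
Legal Services Plan — service 1182 days ≥ 9 months (≈270 days) ✓; age 57 ≥ 18 ✓; dept Design ✗ → not eligible.
Vision Plan — status intern ✓ (not excluded); service 1182 days < 5 years (≈1825 days) ✗ → not eligible.
Employer Retirement Match — status intern ✗ (requires full-time or part-time) → not eligible.
Charitable Gift Match — status intern ✓ (not excluded); service 1182 days ≥ 45 days ✓; 40 hrs/wk ≥ 35 ✓; age 57 ≥ 18 ✓ → eligible.
Dental Plan — status intern ✗ (excluded) → not eligible.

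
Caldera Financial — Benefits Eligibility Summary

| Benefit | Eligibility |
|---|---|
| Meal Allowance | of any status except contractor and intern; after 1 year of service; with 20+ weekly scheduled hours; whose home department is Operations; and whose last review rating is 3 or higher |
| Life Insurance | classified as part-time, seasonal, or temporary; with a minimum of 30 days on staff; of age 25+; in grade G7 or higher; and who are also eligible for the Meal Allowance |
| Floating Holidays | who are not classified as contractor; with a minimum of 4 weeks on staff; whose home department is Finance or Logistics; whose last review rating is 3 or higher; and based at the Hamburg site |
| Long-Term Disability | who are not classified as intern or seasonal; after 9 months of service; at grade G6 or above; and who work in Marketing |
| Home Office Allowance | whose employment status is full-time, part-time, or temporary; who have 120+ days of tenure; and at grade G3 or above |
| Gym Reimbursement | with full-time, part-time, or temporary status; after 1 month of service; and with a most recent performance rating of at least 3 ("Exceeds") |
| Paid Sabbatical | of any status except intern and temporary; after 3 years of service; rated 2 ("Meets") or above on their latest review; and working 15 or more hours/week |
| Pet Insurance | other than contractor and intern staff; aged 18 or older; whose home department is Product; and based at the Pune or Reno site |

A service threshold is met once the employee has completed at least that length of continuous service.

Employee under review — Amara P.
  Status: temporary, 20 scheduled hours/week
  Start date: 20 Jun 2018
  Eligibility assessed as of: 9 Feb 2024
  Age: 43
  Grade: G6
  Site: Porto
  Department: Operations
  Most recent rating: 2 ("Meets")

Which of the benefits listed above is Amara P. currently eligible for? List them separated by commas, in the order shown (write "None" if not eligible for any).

Service from 20 Jun 2018 to 9 Feb 2024: 2060 days.
Meal Allowance — status temporary ✓ (not excluded); service 2060 days ≥ 1 year (≈365 days) ✓; 20 hrs/wk ≥ 20 ✓; dept Operations ✓; rating 2 < 3 ✗ → not eligible.
Life Insurance — status temporary ✓; service 2060 days ≥ 30 days ✓; age 43 ≥ 25 ✓; grade G6 < G7 ✗ → not eligible.
Floating Holidays — status temporary ✓ (not excluded); service 2060 days ≥ 4 weeks (≈28 days) ✓; dept Operations ✗ → not eligible.
Long-Term Disability — status temporary ✓ (not excluded); service 2060 days ≥ 9 months (≈270 days) ✓; grade G6 ≥ G6 ✓; dept Operations ✗ → not eligible.
Home Office Allowance — status temporary ✓; service 2060 days ≥ 120 days ✓; grade G6 ≥ G3 ✓ → eligible.
Gym Reimbursement — status temporary ✓; service 2060 days ≥ 1 month (≈30 days) ✓; rating 2 < 3 ✗ → not eligible.
Paid Sabbatical — status temporary ✗ (excluded) → not eligible.
Pet Insurance — status temporary ✓ (not excluded); age 43 ≥ 18 ✓; dept Operations ✗ → not eligible.

Home Office Allowance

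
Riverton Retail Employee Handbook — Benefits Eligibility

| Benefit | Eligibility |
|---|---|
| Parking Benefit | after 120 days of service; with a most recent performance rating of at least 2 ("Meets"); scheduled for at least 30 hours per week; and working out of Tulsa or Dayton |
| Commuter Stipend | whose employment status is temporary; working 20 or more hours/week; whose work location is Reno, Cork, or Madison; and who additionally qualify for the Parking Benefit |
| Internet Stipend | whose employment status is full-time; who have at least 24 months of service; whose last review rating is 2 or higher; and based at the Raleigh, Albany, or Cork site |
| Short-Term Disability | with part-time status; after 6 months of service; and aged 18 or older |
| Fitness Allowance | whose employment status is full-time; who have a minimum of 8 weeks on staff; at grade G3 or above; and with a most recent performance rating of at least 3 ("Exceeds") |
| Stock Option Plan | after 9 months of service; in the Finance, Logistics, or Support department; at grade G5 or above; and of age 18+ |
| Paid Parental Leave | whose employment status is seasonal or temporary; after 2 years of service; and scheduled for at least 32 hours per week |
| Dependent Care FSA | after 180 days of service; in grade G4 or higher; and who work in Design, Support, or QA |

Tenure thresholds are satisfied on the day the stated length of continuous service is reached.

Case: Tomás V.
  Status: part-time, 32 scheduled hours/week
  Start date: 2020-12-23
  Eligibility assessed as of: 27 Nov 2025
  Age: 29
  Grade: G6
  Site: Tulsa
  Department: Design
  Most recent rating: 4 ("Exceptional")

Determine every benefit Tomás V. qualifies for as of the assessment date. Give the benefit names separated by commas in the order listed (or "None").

Service from 2020-12-23 to 27 Nov 2025: 1800 days.
Parking Benefit — service 1800 days ≥ 120 days ✓; rating 4 ≥ 2 ✓; 32 hrs/wk ≥ 30 ✓; site Tulsa ✓ → eligible.
Commuter Stipend — status part-time ✗ (requires temporary) → not eligible.
Internet Stipend — status part-time ✗ (requires full-time) → not eligible.
Short-Term Disability — status part-time ✓; service 1800 days ≥ 6 months (≈180 days) ✓; age 29 ≥ 18 ✓ → eligible.
Fitness Allowance — status part-time ✗ (requires full-time) → not eligible.
Stock Option Plan — service 1800 days ≥ 9 months (≈270 days) ✓; dept Design ✗ → not eligible.
Paid Parental Leave — status part-time ✗ (requires seasonal or temporary) → not eligible.
Dependent Care FSA — service 1800 days ≥ 180 days ✓; grade G6 ≥ G4 ✓; dept Design ✓ → eligible.

Parking Benefit, Short-Term Disability, Dependent Care FSA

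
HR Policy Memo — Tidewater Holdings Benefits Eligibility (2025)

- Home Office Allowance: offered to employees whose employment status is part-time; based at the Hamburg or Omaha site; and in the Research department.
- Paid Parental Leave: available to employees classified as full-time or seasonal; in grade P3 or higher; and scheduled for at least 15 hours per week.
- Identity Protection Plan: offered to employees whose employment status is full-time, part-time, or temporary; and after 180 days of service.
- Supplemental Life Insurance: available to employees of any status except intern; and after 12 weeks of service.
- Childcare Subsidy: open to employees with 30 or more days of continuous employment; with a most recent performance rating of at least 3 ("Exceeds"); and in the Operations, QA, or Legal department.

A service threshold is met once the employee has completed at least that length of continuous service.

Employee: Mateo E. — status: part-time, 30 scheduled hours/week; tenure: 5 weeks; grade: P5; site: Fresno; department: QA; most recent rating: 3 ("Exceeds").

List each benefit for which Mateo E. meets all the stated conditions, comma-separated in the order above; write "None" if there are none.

Home Office Allowance — status part-time ✓; site Fresno ✗ (not Hamburg or Omaha) → not eligible.
Paid Parental Leave — status part-time ✗ (requires full-time or seasonal) → not eligible.
Identity Protection Plan — status part-time ✓; service 5 weeks < 180 days ✗ → not eligible.
Supplemental Life Insurance — status part-time ✓ (not excluded); service 5 weeks < 12 weeks ✗ → not eligible.
Childcare Subsidy — service 5 weeks ≥ 30 days ✓; rating 3 ≥ 3 ✓; dept QA ✓ → eligible.

Childcare Subsidy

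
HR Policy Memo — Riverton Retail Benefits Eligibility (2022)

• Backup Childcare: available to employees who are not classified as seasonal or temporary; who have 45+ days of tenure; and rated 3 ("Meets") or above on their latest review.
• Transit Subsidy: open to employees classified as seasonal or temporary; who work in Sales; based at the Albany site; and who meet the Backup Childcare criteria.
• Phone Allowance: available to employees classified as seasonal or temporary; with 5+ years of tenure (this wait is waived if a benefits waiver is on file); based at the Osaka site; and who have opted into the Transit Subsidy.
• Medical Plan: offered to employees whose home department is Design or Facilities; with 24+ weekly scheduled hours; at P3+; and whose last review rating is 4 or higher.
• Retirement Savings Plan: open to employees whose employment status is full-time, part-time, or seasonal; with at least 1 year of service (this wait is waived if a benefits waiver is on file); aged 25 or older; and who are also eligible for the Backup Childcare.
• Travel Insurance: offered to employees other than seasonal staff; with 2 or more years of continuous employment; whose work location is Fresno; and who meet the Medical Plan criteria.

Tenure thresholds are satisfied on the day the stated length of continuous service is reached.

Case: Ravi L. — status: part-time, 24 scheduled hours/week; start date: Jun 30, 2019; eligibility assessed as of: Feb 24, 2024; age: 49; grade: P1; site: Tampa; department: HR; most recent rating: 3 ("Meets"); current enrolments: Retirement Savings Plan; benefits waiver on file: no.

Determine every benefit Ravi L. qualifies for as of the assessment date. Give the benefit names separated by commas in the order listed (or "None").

Backup Childcare, Retirement Savings Plan

Service from Jun 30, 2019 to Feb 24, 2024: 1700 days.
Backup Childcare — status part-time ✓ (not excluded); service 1700 days ≥ 45 days ✓; rating 3 ≥ 3 ✓ → eligible.
Transit Subsidy — status part-time ✗ (requires seasonal or temporary) → not eligible.
Phone Allowance — status part-time ✗ (requires seasonal or temporary) → not eligible.
Medical Plan — dept HR ✗ → not eligible.
Retirement Savings Plan — status part-time ✓; no waiver, service 1700 days ≥ 1 year (≈365 days) ✓; age 49 ≥ 25 ✓; eligible for Backup Childcare ✓ → eligible.
Travel Insurance — status part-time ✓ (not excluded); service 1700 days ≥ 2 years (≈730 days) ✓; site Tampa ✗ (not Fresno) → not eligible.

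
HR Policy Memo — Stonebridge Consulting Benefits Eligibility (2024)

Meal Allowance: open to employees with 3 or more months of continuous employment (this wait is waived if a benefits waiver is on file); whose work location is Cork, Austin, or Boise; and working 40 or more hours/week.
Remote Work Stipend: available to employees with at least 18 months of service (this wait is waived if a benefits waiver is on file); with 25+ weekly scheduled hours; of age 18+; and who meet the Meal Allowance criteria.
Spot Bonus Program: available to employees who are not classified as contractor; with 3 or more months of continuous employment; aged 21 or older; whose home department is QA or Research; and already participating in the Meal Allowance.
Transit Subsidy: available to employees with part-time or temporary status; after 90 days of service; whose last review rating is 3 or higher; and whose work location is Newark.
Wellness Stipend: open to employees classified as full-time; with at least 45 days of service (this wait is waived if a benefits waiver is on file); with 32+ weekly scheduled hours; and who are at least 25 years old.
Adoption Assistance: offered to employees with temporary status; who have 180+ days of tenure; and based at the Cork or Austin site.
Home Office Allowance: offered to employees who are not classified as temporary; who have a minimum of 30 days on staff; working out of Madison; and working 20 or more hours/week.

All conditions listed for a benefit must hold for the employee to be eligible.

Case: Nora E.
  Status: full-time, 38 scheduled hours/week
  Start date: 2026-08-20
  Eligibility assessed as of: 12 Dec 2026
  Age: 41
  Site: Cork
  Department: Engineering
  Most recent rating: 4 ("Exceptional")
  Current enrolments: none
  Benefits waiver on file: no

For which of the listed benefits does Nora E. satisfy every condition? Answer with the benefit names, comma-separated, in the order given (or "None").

Service from 2026-08-20 to 12 Dec 2026: 114 days.
Meal Allowance — no waiver, service 114 days ≥ 3 months (≈90 days) ✓; site Cork ✓; 38 hrs/wk < 40 ✗ → not eligible.
Remote Work Stipend — no waiver, service 114 days < 18 months (≈540 days) ✗ → not eligible.
Spot Bonus Program — status full-time ✓ (not excluded); service 114 days ≥ 3 months (≈90 days) ✓; age 41 ≥ 21 ✓; dept Engineering ✗ → not eligible.
Transit Subsidy — status full-time ✗ (requires part-time or temporary) → not eligible.
Wellness Stipend — status full-time ✓; no waiver, service 114 days ≥ 45 days ✓; 38 hrs/wk ≥ 32 ✓; age 41 ≥ 25 ✓ → eligible.
Adoption Assistance — status full-time ✗ (requires temporary) → not eligible.
Home Office Allowance — status full-time ✓ (not excluded); service 114 days ≥ 30 days ✓; site Cork ✗ (not Madison) → not eligible.

Wellness Stipend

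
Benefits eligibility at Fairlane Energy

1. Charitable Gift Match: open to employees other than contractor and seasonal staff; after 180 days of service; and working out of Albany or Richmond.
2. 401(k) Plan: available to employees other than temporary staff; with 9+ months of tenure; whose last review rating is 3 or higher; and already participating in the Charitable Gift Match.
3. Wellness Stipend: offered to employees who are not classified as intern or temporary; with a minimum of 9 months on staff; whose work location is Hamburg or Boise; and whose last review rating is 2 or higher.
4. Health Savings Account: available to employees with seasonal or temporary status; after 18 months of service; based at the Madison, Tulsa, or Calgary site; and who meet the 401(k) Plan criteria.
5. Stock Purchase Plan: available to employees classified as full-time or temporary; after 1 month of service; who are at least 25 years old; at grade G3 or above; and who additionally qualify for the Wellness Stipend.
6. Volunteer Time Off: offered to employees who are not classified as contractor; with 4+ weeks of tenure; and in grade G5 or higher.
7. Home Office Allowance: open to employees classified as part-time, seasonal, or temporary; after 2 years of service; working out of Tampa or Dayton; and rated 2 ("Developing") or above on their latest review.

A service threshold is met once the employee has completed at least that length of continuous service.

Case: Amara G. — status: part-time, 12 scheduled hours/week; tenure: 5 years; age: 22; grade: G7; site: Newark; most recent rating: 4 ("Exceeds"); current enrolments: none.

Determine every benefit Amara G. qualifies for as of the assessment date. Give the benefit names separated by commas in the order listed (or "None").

Charitable Gift Match — status part-time ✓ (not excluded); service 5 years ≥ 180 days ✓; site Newark ✗ (not Albany or Richmond) → not eligible.
401(k) Plan — status part-time ✓ (not excluded); service 5 years ≥ 9 months (≈270 days) ✓; rating 4 ≥ 3 ✓; not enrolled in Charitable Gift Match ✗ → not eligible.
Wellness Stipend — status part-time ✓ (not excluded); service 5 years ≥ 9 months (≈270 days) ✓; site Newark ✗ (not Hamburg or Boise) → not eligible.
Health Savings Account — status part-time ✗ (requires seasonal or temporary) → not eligible.
Stock Purchase Plan — status part-time ✗ (requires full-time or temporary) → not eligible.
Volunteer Time Off — status part-time ✓ (not excluded); service 5 years ≥ 4 weeks (≈28 days) ✓; grade G7 ≥ G5 ✓ → eligible.
Home Office Allowance — status part-time ✓; service 5 years ≥ 2 years ✓; site Newark ✗ (not Tampa or Dayton) → not eligible.

Volunteer Time Off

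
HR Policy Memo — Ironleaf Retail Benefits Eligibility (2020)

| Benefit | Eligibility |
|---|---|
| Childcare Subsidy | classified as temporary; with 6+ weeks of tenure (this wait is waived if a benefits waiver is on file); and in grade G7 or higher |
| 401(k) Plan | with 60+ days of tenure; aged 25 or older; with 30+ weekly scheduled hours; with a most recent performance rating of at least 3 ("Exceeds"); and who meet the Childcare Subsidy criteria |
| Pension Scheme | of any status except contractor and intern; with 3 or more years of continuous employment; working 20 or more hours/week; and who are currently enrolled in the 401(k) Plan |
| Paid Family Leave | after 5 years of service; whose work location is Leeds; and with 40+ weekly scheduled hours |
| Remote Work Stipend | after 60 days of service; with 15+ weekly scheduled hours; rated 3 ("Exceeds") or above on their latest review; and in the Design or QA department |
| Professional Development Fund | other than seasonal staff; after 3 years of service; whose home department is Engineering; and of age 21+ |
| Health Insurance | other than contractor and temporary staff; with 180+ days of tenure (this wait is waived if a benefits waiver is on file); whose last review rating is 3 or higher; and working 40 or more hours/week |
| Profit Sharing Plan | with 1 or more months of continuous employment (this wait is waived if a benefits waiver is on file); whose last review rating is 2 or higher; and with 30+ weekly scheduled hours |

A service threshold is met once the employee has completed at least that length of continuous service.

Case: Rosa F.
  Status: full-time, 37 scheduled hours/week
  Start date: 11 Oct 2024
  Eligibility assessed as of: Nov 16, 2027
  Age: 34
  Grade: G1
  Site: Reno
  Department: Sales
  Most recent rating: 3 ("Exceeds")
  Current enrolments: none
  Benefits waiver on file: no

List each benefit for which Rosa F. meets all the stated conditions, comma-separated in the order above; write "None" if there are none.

Service from 11 Oct 2024 to Nov 16, 2027: 1131 days.
Childcare Subsidy — status full-time ✗ (requires temporary) → not eligible.
401(k) Plan — service 1131 days ≥ 60 days ✓; age 34 ≥ 25 ✓; 37 hrs/wk ≥ 30 ✓; rating 3 ≥ 3 ✓; not eligible for Childcare Subsidy ✗ → not eligible.
Pension Scheme — status full-time ✓ (not excluded); service 1131 days ≥ 3 years (≈1095 days) ✓; 37 hrs/wk ≥ 20 ✓; not enrolled in 401(k) Plan ✗ → not eligible.
Paid Family Leave — service 1131 days < 5 years (≈1825 days) ✗ → not eligible.
Remote Work Stipend — service 1131 days ≥ 60 days ✓; 37 hrs/wk ≥ 15 ✓; rating 3 ≥ 3 ✓; dept Sales ✗ → not eligible.
Professional Development Fund — status full-time ✓ (not excluded); service 1131 days ≥ 3 years (≈1095 days) ✓; dept Sales ✗ → not eligible.
Health Insurance — status full-time ✓ (not excluded); no waiver, service 1131 days ≥ 180 days ✓; rating 3 ≥ 3 ✓; 37 hrs/wk < 40 ✗ → not eligible.
Profit Sharing Plan — no waiver, service 1131 days ≥ 1 month (≈30 days) ✓; rating 3 ≥ 2 ✓; 37 hrs/wk ≥ 30 ✓ → eligible.

Profit Sharing Plan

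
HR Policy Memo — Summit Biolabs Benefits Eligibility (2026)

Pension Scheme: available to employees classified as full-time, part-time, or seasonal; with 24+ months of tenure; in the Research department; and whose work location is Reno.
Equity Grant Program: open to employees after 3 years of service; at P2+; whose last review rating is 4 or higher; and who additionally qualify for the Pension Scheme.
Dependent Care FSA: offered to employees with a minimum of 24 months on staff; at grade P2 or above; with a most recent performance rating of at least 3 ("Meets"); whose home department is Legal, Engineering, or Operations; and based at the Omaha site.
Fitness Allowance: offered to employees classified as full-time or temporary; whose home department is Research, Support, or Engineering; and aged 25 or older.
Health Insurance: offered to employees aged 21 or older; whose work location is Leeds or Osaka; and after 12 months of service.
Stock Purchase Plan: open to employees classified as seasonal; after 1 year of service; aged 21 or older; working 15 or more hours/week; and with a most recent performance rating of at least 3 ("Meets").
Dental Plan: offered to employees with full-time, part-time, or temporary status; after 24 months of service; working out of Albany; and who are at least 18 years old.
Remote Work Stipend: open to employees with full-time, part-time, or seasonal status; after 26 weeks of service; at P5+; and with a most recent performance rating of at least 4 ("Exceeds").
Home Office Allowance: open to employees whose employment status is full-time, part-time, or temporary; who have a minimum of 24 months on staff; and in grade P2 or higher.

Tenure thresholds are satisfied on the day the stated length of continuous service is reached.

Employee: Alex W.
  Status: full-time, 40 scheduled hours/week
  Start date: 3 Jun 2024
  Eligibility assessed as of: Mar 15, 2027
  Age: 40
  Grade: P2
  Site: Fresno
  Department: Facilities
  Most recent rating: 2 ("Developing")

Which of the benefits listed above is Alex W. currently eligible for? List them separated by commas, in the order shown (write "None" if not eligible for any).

Service from 3 Jun 2024 to Mar 15, 2027: 1015 days.
Pension Scheme — status full-time ✓; service 1015 days ≥ 24 months (≈720 days) ✓; dept Facilities ✗ → not eligible.
Equity Grant Program — service 1015 days < 3 years (≈1095 days) ✗ → not eligible.
Dependent Care FSA — service 1015 days ≥ 24 months (≈720 days) ✓; grade P2 ≥ P2 ✓; rating 2 < 3 ✗ → not eligible.
Fitness Allowance — status full-time ✓; dept Facilities ✗ → not eligible.
Health Insurance — age 40 ≥ 21 ✓; site Fresno ✗ (not Leeds or Osaka) → not eligible.
Stock Purchase Plan — status full-time ✗ (requires seasonal) → not eligible.
Dental Plan — status full-time ✓; service 1015 days ≥ 24 months (≈720 days) ✓; site Fresno ✗ (not Albany) → not eligible.
Remote Work Stipend — status full-time ✓; service 1015 days ≥ 26 weeks (≈182 days) ✓; grade P2 < P5 ✗ → not eligible.
Home Office Allowance — status full-time ✓; service 1015 days ≥ 24 months (≈720 days) ✓; grade P2 ≥ P2 ✓ → eligible.

Home Office Allowance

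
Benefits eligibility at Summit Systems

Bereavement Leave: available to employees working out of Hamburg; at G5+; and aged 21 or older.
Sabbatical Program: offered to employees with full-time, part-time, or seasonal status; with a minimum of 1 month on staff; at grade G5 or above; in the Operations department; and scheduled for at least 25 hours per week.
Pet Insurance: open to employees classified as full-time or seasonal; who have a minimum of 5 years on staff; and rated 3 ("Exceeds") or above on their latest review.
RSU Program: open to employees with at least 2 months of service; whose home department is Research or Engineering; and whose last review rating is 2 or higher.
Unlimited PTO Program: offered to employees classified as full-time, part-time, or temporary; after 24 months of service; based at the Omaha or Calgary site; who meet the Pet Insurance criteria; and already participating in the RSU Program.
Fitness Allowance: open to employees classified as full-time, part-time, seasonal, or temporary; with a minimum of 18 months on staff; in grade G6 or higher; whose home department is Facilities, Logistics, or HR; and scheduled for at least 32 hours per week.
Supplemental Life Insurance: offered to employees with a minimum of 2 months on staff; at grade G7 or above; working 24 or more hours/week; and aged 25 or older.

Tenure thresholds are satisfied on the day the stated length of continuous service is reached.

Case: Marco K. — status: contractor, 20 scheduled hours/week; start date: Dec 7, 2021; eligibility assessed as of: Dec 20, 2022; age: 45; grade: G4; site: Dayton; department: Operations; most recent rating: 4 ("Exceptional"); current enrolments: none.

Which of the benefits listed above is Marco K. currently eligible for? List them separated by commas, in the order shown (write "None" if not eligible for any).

Service from Dec 7, 2021 to Dec 20, 2022: 378 days.
Bereavement Leave — site Dayton ✗ (not Hamburg) → not eligible.
Sabbatical Program — status contractor ✗ (requires full-time, part-time, or seasonal) → not eligible.
Pet Insurance — status contractor ✗ (requires full-time or seasonal) → not eligible.
RSU Program — service 378 days ≥ 2 months (≈60 days) ✓; dept Operations ✗ → not eligible.
Unlimited PTO Program — status contractor ✗ (requires full-time, part-time, or temporary) → not eligible.
Fitness Allowance — status contractor ✗ (requires full-time, part-time, seasonal, or temporary) → not eligible.
Supplemental Life Insurance — service 378 days ≥ 2 months (≈60 days) ✓; grade G4 < G7 ✗ → not eligible.

None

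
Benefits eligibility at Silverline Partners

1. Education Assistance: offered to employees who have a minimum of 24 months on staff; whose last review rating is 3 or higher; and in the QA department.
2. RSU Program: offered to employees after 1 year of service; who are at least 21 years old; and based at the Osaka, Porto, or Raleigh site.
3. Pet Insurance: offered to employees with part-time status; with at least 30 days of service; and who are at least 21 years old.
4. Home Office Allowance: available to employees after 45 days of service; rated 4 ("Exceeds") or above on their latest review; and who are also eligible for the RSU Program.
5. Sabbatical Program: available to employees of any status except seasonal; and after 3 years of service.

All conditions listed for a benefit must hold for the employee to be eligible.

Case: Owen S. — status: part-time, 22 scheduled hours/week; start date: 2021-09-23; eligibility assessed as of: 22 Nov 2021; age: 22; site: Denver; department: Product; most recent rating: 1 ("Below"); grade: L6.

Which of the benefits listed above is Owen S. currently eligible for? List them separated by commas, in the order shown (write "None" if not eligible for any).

Service from 2021-09-23 to 22 Nov 2021: 60 days.
Education Assistance — service 60 days < 24 months (≈720 days) ✗ → not eligible.
RSU Program — service 60 days < 1 year (≈365 days) ✗ → not eligible.
Pet Insurance — status part-time ✓; service 60 days ≥ 30 days ✓; age 22 ≥ 21 ✓ → eligible.
Home Office Allowance — service 60 days ≥ 45 days ✓; rating 1 < 4 ✗ → not eligible.
Sabbatical Program — status part-time ✓ (not excluded); service 60 days < 3 years (≈1095 days) ✗ → not eligible.

Pet Insurance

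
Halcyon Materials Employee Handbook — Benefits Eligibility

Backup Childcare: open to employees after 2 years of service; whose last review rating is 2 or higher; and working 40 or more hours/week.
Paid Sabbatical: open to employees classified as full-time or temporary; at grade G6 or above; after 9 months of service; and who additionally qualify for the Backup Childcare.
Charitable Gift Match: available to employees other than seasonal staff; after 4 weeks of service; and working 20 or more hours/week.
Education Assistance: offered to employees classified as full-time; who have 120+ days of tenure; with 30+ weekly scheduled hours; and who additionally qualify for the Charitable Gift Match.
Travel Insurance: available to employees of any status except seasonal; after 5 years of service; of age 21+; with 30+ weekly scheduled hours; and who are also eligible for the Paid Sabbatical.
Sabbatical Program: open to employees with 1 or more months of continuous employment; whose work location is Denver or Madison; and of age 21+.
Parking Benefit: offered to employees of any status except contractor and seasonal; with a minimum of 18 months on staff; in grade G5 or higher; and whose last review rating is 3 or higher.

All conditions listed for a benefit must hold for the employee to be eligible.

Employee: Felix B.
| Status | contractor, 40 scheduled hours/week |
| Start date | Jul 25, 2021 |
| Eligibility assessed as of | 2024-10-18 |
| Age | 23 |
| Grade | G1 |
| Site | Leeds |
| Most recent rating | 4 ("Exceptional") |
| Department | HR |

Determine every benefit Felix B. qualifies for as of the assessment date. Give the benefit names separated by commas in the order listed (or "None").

Service from Jul 25, 2021 to 2024-10-18: 1181 days.
Backup Childcare — service 1181 days ≥ 2 years (≈730 days) ✓; rating 4 ≥ 2 ✓; 40 hrs/wk ≥ 40 ✓ → eligible.
Paid Sabbatical — status contractor ✗ (requires full-time or temporary) → not eligible.
Charitable Gift Match — status contractor ✓ (not excluded); service 1181 days ≥ 4 weeks (≈28 days) ✓; 40 hrs/wk ≥ 20 ✓ → eligible.
Education Assistance — status contractor ✗ (requires full-time) → not eligible.
Travel Insurance — status contractor ✓ (not excluded); service 1181 days < 5 years (≈1825 days) ✗ → not eligible.
Sabbatical Program — service 1181 days ≥ 1 month (≈30 days) ✓; site Leeds ✗ (not Denver or Madison) → not eligible.
Parking Benefit — status contractor ✗ (excluded) → not eligible.

Backup Childcare, Charitable Gift Match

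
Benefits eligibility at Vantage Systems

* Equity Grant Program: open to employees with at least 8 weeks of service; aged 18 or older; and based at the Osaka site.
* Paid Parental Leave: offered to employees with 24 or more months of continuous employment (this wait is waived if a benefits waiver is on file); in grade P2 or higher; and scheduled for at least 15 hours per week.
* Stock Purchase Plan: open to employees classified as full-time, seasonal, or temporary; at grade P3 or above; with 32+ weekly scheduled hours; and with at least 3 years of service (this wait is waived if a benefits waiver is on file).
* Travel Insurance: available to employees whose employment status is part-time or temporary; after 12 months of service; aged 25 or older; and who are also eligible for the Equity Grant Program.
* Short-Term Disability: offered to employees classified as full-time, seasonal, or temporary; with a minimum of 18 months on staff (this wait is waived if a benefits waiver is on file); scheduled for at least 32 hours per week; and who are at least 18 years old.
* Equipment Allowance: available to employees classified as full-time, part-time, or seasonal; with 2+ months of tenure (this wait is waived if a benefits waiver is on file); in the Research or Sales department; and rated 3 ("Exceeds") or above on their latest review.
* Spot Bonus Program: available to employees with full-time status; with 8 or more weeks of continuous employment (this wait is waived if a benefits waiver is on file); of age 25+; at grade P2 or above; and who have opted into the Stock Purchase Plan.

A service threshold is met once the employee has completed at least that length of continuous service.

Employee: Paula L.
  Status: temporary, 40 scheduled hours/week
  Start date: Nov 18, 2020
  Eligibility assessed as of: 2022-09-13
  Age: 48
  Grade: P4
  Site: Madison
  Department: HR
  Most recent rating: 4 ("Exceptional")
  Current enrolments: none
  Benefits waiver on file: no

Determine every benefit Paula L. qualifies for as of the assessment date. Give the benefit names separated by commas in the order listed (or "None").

Service from Nov 18, 2020 to 2022-09-13: 664 days.
Equity Grant Program — service 664 days ≥ 8 weeks (≈56 days) ✓; age 48 ≥ 18 ✓; site Madison ✗ (not Osaka) → not eligible.
Paid Parental Leave — no waiver, service 664 days < 24 months (≈720 days) ✗ → not eligible.
Stock Purchase Plan — status temporary ✓; grade P4 ≥ P3 ✓; 40 hrs/wk ≥ 32 ✓; no waiver, service 664 days < 3 years (≈1095 days) ✗ → not eligible.
Travel Insurance — status temporary ✓; service 664 days ≥ 12 months (≈360 days) ✓; age 48 ≥ 25 ✓; not eligible for Equity Grant Program ✗ → not eligible.
Short-Term Disability — status temporary ✓; no waiver, service 664 days ≥ 18 months (≈540 days) ✓; 40 hrs/wk ≥ 32 ✓; age 48 ≥ 18 ✓ → eligible.
Equipment Allowance — status temporary ✗ (requires full-time, part-time, or seasonal) → not eligible.
Spot Bonus Program — status temporary ✗ (requires full-time) → not eligible.

Short-Term Disability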